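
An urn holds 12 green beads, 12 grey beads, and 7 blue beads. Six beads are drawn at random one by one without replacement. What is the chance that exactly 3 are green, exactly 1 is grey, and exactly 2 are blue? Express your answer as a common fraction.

880/11687

Unordered draws without replacement: count favorable combinations over C(31,6).
Favorable = C(12,3) · C(12,1) · C(7,2) = 55440; total = C(31,6) = 736281.
P = 55440/736281 = 880/11687 ≈ 0.0753.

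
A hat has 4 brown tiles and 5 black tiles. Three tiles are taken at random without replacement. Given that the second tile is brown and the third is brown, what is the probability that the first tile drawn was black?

P(first=black and the second tile is brown and the third is brown) = (5/9)·(4/8)·(3/7) = 5/42.
P(E) = Σ over first color = 1/21 + 5/42 = 1/6.
By Bayes, P(first=black | E) = 5/42 / 1/6 = 5/7 ≈ 0.7143.

5/7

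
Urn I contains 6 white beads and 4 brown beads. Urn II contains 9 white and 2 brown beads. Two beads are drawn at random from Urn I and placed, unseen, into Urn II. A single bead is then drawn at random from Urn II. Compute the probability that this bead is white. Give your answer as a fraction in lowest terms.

51/65

Condition on how many of the transferred beads are white (from Urn I: 6 white of 10; then Urn II has 13 total).
  0 white: C(6,0)C(4,2)/C(10,2) = 2/15; then P = 9/13
  1 white: C(6,1)C(4,1)/C(10,2) = 8/15; then P = 10/13
  2 white: C(6,2)C(4,0)/C(10,2) = 1/3; then P = 11/13
P(white from Urn II) = 51/65 ≈ 0.7846.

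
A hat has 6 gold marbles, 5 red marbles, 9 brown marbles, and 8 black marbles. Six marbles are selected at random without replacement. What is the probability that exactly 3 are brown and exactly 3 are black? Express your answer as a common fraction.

56/4485

Unordered draws without replacement: count favorable combinations over C(28,6).
Favorable = C(6,0) · C(5,0) · C(9,3) · C(8,3) = 4704; total = C(28,6) = 376740.
P = 4704/376740 = 56/4485 ≈ 0.0125.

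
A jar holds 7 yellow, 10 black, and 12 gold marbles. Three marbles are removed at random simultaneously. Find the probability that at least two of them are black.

325/1218

Sum the hypergeometric tail for j = 2,…,3 black marbles.
Favorable = C(10,2)·C(19,1) + C(10,3)·C(19,0) = 975; total = C(29,3) = 3654.
P = 975/3654 = 325/1218 ≈ 0.2668.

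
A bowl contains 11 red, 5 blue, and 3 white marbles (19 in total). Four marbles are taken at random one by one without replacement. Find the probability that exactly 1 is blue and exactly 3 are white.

5/3876

Unordered draws without replacement: count favorable combinations over C(19,4).
Favorable = C(11,0) · C(5,1) · C(3,3) = 5; total = C(19,4) = 3876.
P = 5/3876 = 5/3876 ≈ 0.0013.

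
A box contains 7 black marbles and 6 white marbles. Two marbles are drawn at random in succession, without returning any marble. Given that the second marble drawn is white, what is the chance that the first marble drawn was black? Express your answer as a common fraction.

P(first=black and the second marble drawn is white) = (7/13)·(6/12) = 7/26.
P(the second marble drawn is white) = Σ over first color = 7/26 + 5/26 = 6/13.
By Bayes, P(first=black | the second marble drawn is white) = 7/26 / 6/13 = 7/12 ≈ 0.5833.

7/12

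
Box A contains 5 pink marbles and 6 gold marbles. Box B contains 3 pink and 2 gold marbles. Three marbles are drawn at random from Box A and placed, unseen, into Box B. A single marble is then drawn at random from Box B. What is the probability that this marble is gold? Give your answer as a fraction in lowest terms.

5/11

Condition on how many of the transferred marbles are gold (from Box A: 6 gold of 11; then Box B has 8 total).
  0 gold: C(6,0)C(5,3)/C(11,3) = 2/33; then P = 2/8
  1 gold: C(6,1)C(5,2)/C(11,3) = 4/11; then P = 3/8
  2 gold: C(6,2)C(5,1)/C(11,3) = 5/11; then P = 4/8
  3 gold: C(6,3)C(5,0)/C(11,3) = 4/33; then P = 5/8
P(gold from Box B) = 5/11 ≈ 0.4545.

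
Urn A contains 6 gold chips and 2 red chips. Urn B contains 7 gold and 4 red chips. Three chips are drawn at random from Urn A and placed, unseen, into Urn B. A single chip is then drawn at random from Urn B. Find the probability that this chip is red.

Condition on how many of the transferred chips are red (from Urn A: 2 red of 8; then Urn B has 14 total).
  0 red: C(2,0)C(6,3)/C(8,3) = 5/14; then P = 4/14
  1 red: C(2,1)C(6,2)/C(8,3) = 15/28; then P = 5/14
  2 red: C(2,2)C(6,1)/C(8,3) = 3/28; then P = 6/14
P(red from Urn B) = 19/56 ≈ 0.3393.

19/56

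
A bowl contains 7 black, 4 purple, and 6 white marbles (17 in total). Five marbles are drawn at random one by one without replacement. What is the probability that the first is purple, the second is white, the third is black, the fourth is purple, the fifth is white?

Multiply the conditional probability of each draw in order, without replacement, so each draw removes one from its color and from the total.
P = (4/17) · (6/16) · (7/15) · (3/14) · (5/13) = 3/884 ≈ 0.0034.

3/884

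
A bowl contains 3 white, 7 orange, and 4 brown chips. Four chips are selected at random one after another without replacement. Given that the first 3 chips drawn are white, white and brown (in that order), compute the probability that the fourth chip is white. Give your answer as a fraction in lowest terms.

1/11

After removing 2 white, 1 brown, the bowl has 1 white out of 11 remaining.
P(fourth is white | given) = 1/11 ≈ 0.0909.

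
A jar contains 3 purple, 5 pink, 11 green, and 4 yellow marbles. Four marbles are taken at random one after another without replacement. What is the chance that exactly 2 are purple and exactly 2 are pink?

Unordered draws without replacement: count favorable combinations over C(23,4).
Favorable = C(3,2) · C(5,2) · C(11,0) · C(4,0) = 30; total = C(23,4) = 8855.
P = 30/8855 = 6/1771 ≈ 0.0034.

6/1771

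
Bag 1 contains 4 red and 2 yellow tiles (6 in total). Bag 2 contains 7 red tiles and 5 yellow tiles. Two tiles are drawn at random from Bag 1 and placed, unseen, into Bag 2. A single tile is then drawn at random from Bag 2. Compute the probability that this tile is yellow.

Condition on how many of the transferred tiles are yellow (from Bag 1: 2 yellow of 6; then Bag 2 has 14 total).
  0 yellow: C(2,0)C(4,2)/C(6,2) = 2/5; then P = 5/14
  1 yellow: C(2,1)C(4,1)/C(6,2) = 8/15; then P = 6/14
  2 yellow: C(2,2)C(4,0)/C(6,2) = 1/15; then P = 7/14
P(yellow from Bag 2) = 17/42 ≈ 0.4048.

17/42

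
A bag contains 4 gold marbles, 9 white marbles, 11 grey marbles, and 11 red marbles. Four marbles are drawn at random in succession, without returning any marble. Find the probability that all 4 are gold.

1/52360

Unordered draws without replacement: count favorable combinations over C(35,4).
Favorable = C(4,4) · C(9,0) · C(11,0) · C(11,0) = 1; total = C(35,4) = 52360.
P = 1/52360 = 1/52360 ≈ 0.0000.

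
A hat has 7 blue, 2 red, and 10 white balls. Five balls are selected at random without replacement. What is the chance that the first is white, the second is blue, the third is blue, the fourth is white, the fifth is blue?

35/2584

Multiply the conditional probability of each draw in order, without replacement, so each draw removes one from its color and from the total.
P = (10/19) · (7/18) · (6/17) · (9/16) · (5/15) = 35/2584 ≈ 0.0135.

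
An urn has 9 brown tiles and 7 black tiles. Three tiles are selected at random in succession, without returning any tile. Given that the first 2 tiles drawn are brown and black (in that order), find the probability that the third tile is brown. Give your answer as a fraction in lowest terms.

After removing 1 brown, 1 black, the urn has 8 brown out of 14 remaining.
P(third is brown | given) = 8/14 = 4/7 ≈ 0.5714.

4/7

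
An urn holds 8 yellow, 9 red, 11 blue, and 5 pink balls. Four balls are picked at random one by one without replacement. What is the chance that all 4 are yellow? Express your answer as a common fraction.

Unordered draws without replacement: count favorable combinations over C(33,4).
Favorable = C(8,4) · C(9,0) · C(11,0) · C(5,0) = 70; total = C(33,4) = 40920.
P = 70/40920 = 7/4092 ≈ 0.0017.

7/4092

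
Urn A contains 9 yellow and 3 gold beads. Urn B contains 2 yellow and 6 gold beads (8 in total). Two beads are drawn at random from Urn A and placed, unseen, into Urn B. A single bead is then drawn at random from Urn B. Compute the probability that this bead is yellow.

7/20

Condition on how many of the transferred beads are yellow (from Urn A: 9 yellow of 12; then Urn B has 10 total).
  0 yellow: C(9,0)C(3,2)/C(12,2) = 1/22; then P = 2/10
  1 yellow: C(9,1)C(3,1)/C(12,2) = 9/22; then P = 3/10
  2 yellow: C(9,2)C(3,0)/C(12,2) = 6/11; then P = 4/10
P(yellow from Urn B) = 7/20 ≈ 0.3500.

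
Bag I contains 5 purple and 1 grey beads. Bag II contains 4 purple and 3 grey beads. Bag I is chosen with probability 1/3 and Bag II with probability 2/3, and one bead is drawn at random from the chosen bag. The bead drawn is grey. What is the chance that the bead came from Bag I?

P(grey | Bag I) = 1/6; P(grey | Bag II) = 3/7.
P(grey) = 1/3·1/6 + 2/3·3/7 = 43/126.
By Bayes' rule, P(Bag I | grey) = 1/18 / 43/126 = 7/43 ≈ 0.1628.

7/43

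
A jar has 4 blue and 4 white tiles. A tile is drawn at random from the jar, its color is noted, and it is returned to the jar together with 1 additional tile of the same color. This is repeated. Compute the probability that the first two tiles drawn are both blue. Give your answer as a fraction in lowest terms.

After a blue draw the jar holds 5 blue out of 9.
P = (4/8)·(5/9) = 5/18 ≈ 0.2778.

5/18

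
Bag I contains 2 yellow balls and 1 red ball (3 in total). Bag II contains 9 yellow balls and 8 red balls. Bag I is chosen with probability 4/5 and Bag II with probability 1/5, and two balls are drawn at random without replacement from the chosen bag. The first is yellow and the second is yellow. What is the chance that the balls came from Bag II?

P(E | Bag I) = 1/3; P(E | Bag II) = 9/34.
P(E) = 4/5·1/3 + 1/5·9/34 = 163/510.
By Bayes' rule, P(Bag II | E) = 9/170 / 163/510 = 27/163 ≈ 0.1656.

27/163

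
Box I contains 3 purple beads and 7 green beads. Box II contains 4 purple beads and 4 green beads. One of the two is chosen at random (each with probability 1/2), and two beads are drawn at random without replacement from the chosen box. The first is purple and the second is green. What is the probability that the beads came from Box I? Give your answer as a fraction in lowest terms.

49/109

P(E | Box I) = 7/30; P(E | Box II) = 2/7.
P(E) = 1/2·7/30 + 1/2·2/7 = 109/420.
By Bayes' rule, P(Box I | E) = 7/60 / 109/420 = 49/109 ≈ 0.4495.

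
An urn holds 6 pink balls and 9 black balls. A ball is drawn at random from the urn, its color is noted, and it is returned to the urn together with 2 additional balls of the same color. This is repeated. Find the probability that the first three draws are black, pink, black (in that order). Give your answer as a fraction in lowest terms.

Track the composition after each reinforcement of +2.
P = (9/15) · (6/17) · (11/19) = 198/1615 ≈ 0.1226.

198/1615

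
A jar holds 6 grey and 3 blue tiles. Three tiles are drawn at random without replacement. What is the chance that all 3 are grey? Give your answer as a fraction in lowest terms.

Unordered draws without replacement: count favorable combinations over C(9,3).
Favorable = C(6,3) · C(3,0) = 20; total = C(9,3) = 84.
P = 20/84 = 5/21 ≈ 0.2381.

5/21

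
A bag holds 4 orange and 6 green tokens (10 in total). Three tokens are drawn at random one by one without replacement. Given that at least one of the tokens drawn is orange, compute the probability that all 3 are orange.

1/25

P(all 3 orange) = C(4,3)/C(10,3) = 1/30; P(at least one orange) = 1 − C(6,3)/C(10,3) = 5/6.
Since 'all 3 orange' ⊆ 'at least one orange', P(all 3 | at least one) = 1/30 / 5/6 = 1/25 ≈ 0.0400.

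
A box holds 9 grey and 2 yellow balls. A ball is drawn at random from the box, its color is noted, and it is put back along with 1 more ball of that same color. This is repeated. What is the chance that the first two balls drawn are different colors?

Either grey then yellow, or yellow then grey; after the first draw the total is 12.
P = (9/11)·(2/12) + (2/11)·(9/12) = 3/11 ≈ 0.2727.

3/11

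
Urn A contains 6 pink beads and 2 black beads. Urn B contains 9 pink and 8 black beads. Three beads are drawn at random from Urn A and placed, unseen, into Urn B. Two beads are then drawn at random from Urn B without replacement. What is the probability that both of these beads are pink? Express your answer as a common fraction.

81/266

Condition on how many of the transferred beads are pink (from Urn A: 6 pink of 8; then Urn B has 20 total).
  1 pink: C(6,1)C(2,2)/C(8,3) = 3/28; then P = C(10,2)/C(20,2) = 9/38
  2 pink: C(6,2)C(2,1)/C(8,3) = 15/28; then P = C(11,2)/C(20,2) = 11/38
  3 pink: C(6,3)C(2,0)/C(8,3) = 5/14; then P = C(12,2)/C(20,2) = 33/95
P(both pink) = 81/266 ≈ 0.3045.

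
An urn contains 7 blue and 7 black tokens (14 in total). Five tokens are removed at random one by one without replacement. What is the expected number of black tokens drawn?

By linearity of expectation, E[X] = Σ P(draw i is black); by symmetry each draw (even without replacement) has P(black) = 7/14.
E[X] = 5 · 7/14 = 5/2 ≈ 2.5000.

5/2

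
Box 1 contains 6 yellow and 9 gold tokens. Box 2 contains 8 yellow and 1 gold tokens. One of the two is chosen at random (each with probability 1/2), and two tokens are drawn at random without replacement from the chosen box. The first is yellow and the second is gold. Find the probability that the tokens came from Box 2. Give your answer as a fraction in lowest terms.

35/116

P(E | Box 1) = 9/35; P(E | Box 2) = 1/9.
P(E) = 1/2·9/35 + 1/2·1/9 = 58/315.
By Bayes' rule, P(Box 2 | E) = 1/18 / 58/315 = 35/116 ≈ 0.3017.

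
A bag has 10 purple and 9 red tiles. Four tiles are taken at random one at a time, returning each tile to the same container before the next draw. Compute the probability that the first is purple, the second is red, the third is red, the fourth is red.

7290/130321

Multiply the conditional probability of each draw in order, with replacement (the composition resets each draw).
P = (10/19) · (9/19) · (9/19) · (9/19) = 7290/130321 ≈ 0.0559.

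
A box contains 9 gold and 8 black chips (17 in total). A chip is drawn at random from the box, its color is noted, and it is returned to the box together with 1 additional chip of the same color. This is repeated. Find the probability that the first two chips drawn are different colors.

Either gold then black, or black then gold; after the first draw the total is 18.
P = (9/17)·(8/18) + (8/17)·(9/18) = 8/17 ≈ 0.4706.

8/17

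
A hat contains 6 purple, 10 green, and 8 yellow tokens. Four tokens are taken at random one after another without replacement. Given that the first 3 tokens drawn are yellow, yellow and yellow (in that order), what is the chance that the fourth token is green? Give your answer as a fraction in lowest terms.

After removing 3 yellow, the hat has 10 green out of 21 remaining.
P(fourth is green | given) = 10/21 ≈ 0.4762.

10/21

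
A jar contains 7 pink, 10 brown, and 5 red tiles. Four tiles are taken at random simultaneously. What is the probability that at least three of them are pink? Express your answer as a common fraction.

Sum the hypergeometric tail for j = 3,…,4 pink tiles.
Favorable = C(7,3)·C(15,1) + C(7,4)·C(15,0) = 560; total = C(22,4) = 7315.
P = 560/7315 = 16/209 ≈ 0.0766.

16/209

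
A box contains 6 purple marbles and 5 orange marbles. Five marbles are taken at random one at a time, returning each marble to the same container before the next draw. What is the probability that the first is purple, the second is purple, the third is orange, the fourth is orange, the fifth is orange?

Multiply the conditional probability of each draw in order, with replacement (the composition resets each draw).
P = (6/11) · (6/11) · (5/11) · (5/11) · (5/11) = 4500/161051 ≈ 0.0279.

4500/161051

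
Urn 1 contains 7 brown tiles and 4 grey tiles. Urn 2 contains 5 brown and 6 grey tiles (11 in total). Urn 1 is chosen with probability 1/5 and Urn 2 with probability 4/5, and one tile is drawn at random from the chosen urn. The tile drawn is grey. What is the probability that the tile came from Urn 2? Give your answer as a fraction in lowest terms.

P(grey | Urn 1) = 4/11; P(grey | Urn 2) = 6/11.
P(grey) = 1/5·4/11 + 4/5·6/11 = 28/55.
By Bayes' rule, P(Urn 2 | grey) = 24/55 / 28/55 = 6/7 ≈ 0.8571.

6/7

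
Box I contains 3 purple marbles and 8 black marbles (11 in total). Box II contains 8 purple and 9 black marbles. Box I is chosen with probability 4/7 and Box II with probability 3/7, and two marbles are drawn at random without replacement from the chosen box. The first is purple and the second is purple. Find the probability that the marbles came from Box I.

P(E | Box I) = 3/55; P(E | Box II) = 7/34.
P(E) = 4/7·3/55 + 3/7·7/34 = 1563/13090.
By Bayes' rule, P(Box I | E) = 12/385 / 1563/13090 = 136/521 ≈ 0.2610.

136/521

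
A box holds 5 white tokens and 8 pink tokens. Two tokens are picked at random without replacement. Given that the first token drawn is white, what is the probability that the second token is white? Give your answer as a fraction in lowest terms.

After removing 1 white, the box has 4 white out of 12 remaining.
P(second is white | given) = 4/12 = 1/3 ≈ 0.3333.

1/3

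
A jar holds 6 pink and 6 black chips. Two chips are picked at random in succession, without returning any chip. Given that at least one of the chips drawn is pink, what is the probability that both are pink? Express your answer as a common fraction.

5/17

P(both pink) = C(6,2)/C(12,2) = 5/22; P(at least one pink) = 1 − C(6,2)/C(12,2) = 17/22.
Since 'both pink' ⊆ 'at least one pink', P(both | at least one) = 5/22 / 17/22 = 5/17 ≈ 0.2941.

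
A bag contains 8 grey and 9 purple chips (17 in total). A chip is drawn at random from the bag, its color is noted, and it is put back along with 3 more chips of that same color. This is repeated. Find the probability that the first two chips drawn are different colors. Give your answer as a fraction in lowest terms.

36/85

Either grey then purple, or purple then grey; after the first draw the total is 20.
P = (8/17)·(9/20) + (9/17)·(8/20) = 36/85 ≈ 0.4235.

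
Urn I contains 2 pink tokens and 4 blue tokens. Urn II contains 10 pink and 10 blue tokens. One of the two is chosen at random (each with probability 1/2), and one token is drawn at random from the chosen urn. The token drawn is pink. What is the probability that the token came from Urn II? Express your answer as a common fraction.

P(pink | Urn I) = 1/3; P(pink | Urn II) = 1/2.
P(pink) = 1/2·1/3 + 1/2·1/2 = 5/12.
By Bayes' rule, P(Urn II | pink) = 1/4 / 5/12 = 3/5 ≈ 0.6000.

3/5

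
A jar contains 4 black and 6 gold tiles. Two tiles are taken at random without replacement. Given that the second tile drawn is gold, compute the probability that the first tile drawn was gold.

5/9

P(first=gold and the second tile drawn is gold) = (6/10)·(5/9) = 1/3.
P(the second tile drawn is gold) = Σ over first color = 4/15 + 1/3 = 3/5.
By Bayes, P(first=gold | the second tile drawn is gold) = 1/3 / 3/5 = 5/9 ≈ 0.5556.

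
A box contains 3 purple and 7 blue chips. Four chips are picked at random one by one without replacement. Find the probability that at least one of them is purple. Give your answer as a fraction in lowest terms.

Use the complement: P(at least one purple) = 1 − P(no purple).
P(none) = C(7,4)/C(10,4) = 35/210.
So P = 1 − 35/210 = 5/6 ≈ 0.8333.

5/6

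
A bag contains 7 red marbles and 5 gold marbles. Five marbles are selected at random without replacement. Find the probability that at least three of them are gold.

Sum the hypergeometric tail for j = 3,…,5 gold marbles.
Favorable = C(5,3)·C(7,2) + C(5,4)·C(7,1) + C(5,5)·C(7,0) = 246; total = C(12,5) = 792.
P = 246/792 = 41/132 ≈ 0.3106.

41/132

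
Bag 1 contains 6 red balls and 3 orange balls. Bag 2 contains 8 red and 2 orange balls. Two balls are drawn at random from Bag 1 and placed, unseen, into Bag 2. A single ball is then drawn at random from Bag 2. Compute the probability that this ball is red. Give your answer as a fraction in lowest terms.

Condition on how many of the transferred balls are red (from Bag 1: 6 red of 9; then Bag 2 has 12 total).
  0 red: C(6,0)C(3,2)/C(9,2) = 1/12; then P = 8/12
  1 red: C(6,1)C(3,1)/C(9,2) = 1/2; then P = 9/12
  2 red: C(6,2)C(3,0)/C(9,2) = 5/12; then P = 10/12
P(red from Bag 2) = 7/9 ≈ 0.7778.

7/9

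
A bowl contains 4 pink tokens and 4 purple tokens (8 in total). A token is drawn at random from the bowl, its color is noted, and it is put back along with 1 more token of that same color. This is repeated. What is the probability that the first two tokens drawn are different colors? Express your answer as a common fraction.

Either purple then pink, or pink then purple; after the first draw the total is 9.
P = (4/8)·(4/9) + (4/8)·(4/9) = 4/9 ≈ 0.4444.

4/9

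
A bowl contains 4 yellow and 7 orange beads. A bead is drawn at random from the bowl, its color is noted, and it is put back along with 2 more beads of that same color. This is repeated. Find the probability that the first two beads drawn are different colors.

56/143

Either yellow then orange, or orange then yellow; after the first draw the total is 13.
P = (4/11)·(7/13) + (7/11)·(4/13) = 56/143 ≈ 0.3916.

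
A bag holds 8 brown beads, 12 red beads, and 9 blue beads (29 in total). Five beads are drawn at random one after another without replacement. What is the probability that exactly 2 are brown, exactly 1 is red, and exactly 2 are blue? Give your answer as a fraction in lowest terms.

Unordered draws without replacement: count favorable combinations over C(29,5).
Favorable = C(8,2) · C(12,1) · C(9,2) = 12096; total = C(29,5) = 118755.
P = 12096/118755 = 192/1885 ≈ 0.1019.

192/1885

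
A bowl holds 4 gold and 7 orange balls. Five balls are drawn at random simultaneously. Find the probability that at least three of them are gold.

Sum the hypergeometric tail for j = 3,…,4 gold balls.
Favorable = C(4,3)·C(7,2) + C(4,4)·C(7,1) = 91; total = C(11,5) = 462.
P = 91/462 = 13/66 ≈ 0.1970.

13/66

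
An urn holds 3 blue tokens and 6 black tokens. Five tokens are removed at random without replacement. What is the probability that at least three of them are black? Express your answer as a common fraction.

37/42

Sum the hypergeometric tail for j = 3,…,5 black tokens.
Favorable = C(6,3)·C(3,2) + C(6,4)·C(3,1) + C(6,5)·C(3,0) = 111; total = C(9,5) = 126.
P = 111/126 = 37/42 ≈ 0.8810.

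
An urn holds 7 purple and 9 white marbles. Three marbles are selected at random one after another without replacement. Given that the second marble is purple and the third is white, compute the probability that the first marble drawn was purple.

P(first=purple and the second marble is purple and the third is white) = (7/16)·(6/15)·(9/14) = 9/80.
P(E) = Σ over first color = 9/80 + 3/20 = 21/80.
By Bayes, P(first=purple | E) = 9/80 / 21/80 = 3/7 ≈ 0.4286.

3/7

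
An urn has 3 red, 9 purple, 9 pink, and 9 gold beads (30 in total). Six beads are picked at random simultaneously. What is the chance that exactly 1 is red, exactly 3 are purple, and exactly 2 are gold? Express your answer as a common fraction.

Unordered draws without replacement: count favorable combinations over C(30,6).
Favorable = C(3,1) · C(9,3) · C(9,0) · C(9,2) = 9072; total = C(30,6) = 593775.
P = 9072/593775 = 144/9425 ≈ 0.0153.

144/9425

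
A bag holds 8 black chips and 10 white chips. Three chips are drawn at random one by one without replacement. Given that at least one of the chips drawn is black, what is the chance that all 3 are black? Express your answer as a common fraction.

P(all 3 black) = C(8,3)/C(18,3) = 7/102; P(at least one black) = 1 − C(10,3)/C(18,3) = 29/34.
Since 'all 3 black' ⊆ 'at least one black', P(all 3 | at least one) = 7/102 / 29/34 = 7/87 ≈ 0.0805.

7/87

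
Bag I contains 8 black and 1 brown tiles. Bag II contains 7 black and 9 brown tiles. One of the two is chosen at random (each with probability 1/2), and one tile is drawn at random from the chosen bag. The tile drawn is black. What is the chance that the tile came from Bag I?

P(black | Bag I) = 8/9; P(black | Bag II) = 7/16.
P(black) = 1/2·8/9 + 1/2·7/16 = 191/288.
By Bayes' rule, P(Bag I | black) = 4/9 / 191/288 = 128/191 ≈ 0.6702.

128/191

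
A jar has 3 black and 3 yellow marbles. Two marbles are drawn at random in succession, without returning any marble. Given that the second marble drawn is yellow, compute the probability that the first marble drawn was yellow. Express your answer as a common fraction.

P(first=yellow and the second marble drawn is yellow) = (3/6)·(2/5) = 1/5.
P(the second marble drawn is yellow) = Σ over first color = 3/10 + 1/5 = 1/2.
By Bayes, P(first=yellow | the second marble drawn is yellow) = 1/5 / 1/2 = 2/5 ≈ 0.4000.

2/5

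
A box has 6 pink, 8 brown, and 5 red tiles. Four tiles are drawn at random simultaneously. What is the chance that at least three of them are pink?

275/3876

Sum the hypergeometric tail for j = 3,…,4 pink tiles.
Favorable = C(6,3)·C(13,1) + C(6,4)·C(13,0) = 275; total = C(19,4) = 3876.
P = 275/3876 = 275/3876 ≈ 0.0709.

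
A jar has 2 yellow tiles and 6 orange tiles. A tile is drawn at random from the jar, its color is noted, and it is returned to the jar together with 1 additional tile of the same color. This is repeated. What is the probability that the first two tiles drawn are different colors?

Either yellow then orange, or orange then yellow; after the first draw the total is 9.
P = (2/8)·(6/9) + (6/8)·(2/9) = 1/3 ≈ 0.3333.

1/3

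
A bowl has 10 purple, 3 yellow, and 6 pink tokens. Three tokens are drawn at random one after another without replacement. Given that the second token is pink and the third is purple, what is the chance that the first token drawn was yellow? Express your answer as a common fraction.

3/17

P(first=yellow and the second token is pink and the third is purple) = (3/19)·(6/18)·(10/17) = 10/323.
P(E) = Σ over first color = 30/323 + 10/323 + 50/969 = 10/57.
By Bayes, P(first=yellow | E) = 10/323 / 10/57 = 3/17 ≈ 0.1765.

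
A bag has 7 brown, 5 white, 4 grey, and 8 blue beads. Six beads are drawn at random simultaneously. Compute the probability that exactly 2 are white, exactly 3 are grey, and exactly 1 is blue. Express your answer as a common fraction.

80/33649

Unordered draws without replacement: count favorable combinations over C(24,6).
Favorable = C(7,0) · C(5,2) · C(4,3) · C(8,1) = 320; total = C(24,6) = 134596.
P = 320/134596 = 80/33649 ≈ 0.0024.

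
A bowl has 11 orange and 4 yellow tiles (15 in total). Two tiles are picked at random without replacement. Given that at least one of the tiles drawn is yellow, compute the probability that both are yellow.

P(both yellow) = C(4,2)/C(15,2) = 2/35; P(at least one yellow) = 1 − C(11,2)/C(15,2) = 10/21.
Since 'both yellow' ⊆ 'at least one yellow', P(both | at least one) = 2/35 / 10/21 = 3/25 ≈ 0.1200.

3/25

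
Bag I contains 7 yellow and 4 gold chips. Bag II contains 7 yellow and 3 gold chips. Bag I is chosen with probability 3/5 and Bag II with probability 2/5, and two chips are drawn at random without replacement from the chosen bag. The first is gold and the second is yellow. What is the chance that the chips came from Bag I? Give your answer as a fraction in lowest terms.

P(E | Bag I) = 14/55; P(E | Bag II) = 7/30.
P(E) = 3/5·14/55 + 2/5·7/30 = 203/825.
By Bayes' rule, P(Bag I | E) = 42/275 / 203/825 = 18/29 ≈ 0.6207.

18/29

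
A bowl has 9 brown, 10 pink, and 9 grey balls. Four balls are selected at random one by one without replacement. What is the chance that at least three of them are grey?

82/975

Sum the hypergeometric tail for j = 3,…,4 grey balls.
Favorable = C(9,3)·C(19,1) + C(9,4)·C(19,0) = 1722; total = C(28,4) = 20475.
P = 1722/20475 = 82/975 ≈ 0.0841.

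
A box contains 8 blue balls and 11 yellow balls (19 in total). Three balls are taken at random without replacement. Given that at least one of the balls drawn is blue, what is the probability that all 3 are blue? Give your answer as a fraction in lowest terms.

14/201

P(all 3 blue) = C(8,3)/C(19,3) = 56/969; P(at least one blue) = 1 − C(11,3)/C(19,3) = 268/323.
Since 'all 3 blue' ⊆ 'at least one blue', P(all 3 | at least one) = 56/969 / 268/323 = 14/201 ≈ 0.0697.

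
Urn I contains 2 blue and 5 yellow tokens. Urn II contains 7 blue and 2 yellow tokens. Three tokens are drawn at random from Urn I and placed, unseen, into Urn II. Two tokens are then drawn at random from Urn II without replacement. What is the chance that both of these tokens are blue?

Condition on how many of the transferred tokens are blue (from Urn I: 2 blue of 7; then Urn II has 12 total).
  0 blue: C(2,0)C(5,3)/C(7,3) = 2/7; then P = C(7,2)/C(12,2) = 7/22
  1 blue: C(2,1)C(5,2)/C(7,3) = 4/7; then P = C(8,2)/C(12,2) = 14/33
  2 blue: C(2,2)C(5,1)/C(7,3) = 1/7; then P = C(9,2)/C(12,2) = 6/11
P(both blue) = 95/231 ≈ 0.4113.

95/231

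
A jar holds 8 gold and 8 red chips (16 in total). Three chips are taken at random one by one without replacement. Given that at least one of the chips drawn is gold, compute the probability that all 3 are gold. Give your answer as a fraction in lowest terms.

1/9

P(all 3 gold) = C(8,3)/C(16,3) = 1/10; P(at least one gold) = 1 − C(8,3)/C(16,3) = 9/10.
Since 'all 3 gold' ⊆ 'at least one gold', P(all 3 | at least one) = 1/10 / 9/10 = 1/9 ≈ 0.1111.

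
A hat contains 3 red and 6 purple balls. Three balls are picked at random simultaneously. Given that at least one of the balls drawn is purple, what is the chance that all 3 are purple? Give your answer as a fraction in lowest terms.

P(all 3 purple) = C(6,3)/C(9,3) = 5/21; P(at least one purple) = 1 − C(3,3)/C(9,3) = 83/84.
Since 'all 3 purple' ⊆ 'at least one purple', P(all 3 | at least one) = 5/21 / 83/84 = 20/83 ≈ 0.2410.

20/83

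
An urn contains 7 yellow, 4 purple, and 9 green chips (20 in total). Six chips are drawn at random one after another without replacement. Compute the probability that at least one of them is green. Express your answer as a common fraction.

Use the complement: P(at least one green) = 1 − P(no green).
P(none) = C(11,6)/C(20,6) = 462/38760.
So P = 1 − 462/38760 = 6383/6460 ≈ 0.9881.

6383/6460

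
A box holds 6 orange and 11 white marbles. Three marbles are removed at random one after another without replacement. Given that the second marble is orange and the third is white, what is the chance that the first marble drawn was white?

2/3

P(first=white and the second marble is orange and the third is white) = (11/17)·(6/16)·(10/15) = 11/68.
P(E) = Σ over first color = 11/136 + 11/68 = 33/136.
By Bayes, P(first=white | E) = 11/68 / 33/136 = 2/3 ≈ 0.6667.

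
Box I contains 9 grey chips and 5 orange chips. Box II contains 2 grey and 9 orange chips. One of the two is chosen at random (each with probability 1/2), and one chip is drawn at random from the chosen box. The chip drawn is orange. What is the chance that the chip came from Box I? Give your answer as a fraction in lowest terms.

P(orange | Box I) = 5/14; P(orange | Box II) = 9/11.
P(orange) = 1/2·5/14 + 1/2·9/11 = 181/308.
By Bayes' rule, P(Box I | orange) = 5/28 / 181/308 = 55/181 ≈ 0.3039.

55/181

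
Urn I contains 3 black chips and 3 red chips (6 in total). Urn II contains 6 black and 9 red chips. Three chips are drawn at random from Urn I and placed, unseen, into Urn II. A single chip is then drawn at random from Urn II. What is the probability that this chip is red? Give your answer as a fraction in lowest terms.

Condition on how many of the transferred chips are red (from Urn I: 3 red of 6; then Urn II has 18 total).
  0 red: C(3,0)C(3,3)/C(6,3) = 1/20; then P = 9/18
  1 red: C(3,1)C(3,2)/C(6,3) = 9/20; then P = 10/18
  2 red: C(3,2)C(3,1)/C(6,3) = 9/20; then P = 11/18
  3 red: C(3,3)C(3,0)/C(6,3) = 1/20; then P = 12/18
P(red from Urn II) = 7/12 ≈ 0.5833.

7/12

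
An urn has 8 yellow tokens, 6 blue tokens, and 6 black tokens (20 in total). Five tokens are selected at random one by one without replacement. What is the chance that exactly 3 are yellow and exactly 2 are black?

Unordered draws without replacement: count favorable combinations over C(20,5).
Favorable = C(8,3) · C(6,0) · C(6,2) = 840; total = C(20,5) = 15504.
P = 840/15504 = 35/646 ≈ 0.0542.

35/646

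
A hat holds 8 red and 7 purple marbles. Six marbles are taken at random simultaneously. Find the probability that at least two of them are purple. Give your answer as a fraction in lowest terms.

131/143

Sum the hypergeometric tail for j = 2,…,6 purple marbles.
Favorable = C(7,2)·C(8,4) + C(7,3)·C(8,3) + C(7,4)·C(8,2) + C(7,5)·C(8,1) + C(7,6)·C(8,0) = 4585; total = C(15,6) = 5005.
P = 4585/5005 = 131/143 ≈ 0.9161.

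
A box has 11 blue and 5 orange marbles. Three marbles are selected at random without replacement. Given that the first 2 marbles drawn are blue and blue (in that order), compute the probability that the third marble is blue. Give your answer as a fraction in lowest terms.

9/14

After removing 2 blue, the box has 9 blue out of 14 remaining.
P(third is blue | given) = 9/14 ≈ 0.6429.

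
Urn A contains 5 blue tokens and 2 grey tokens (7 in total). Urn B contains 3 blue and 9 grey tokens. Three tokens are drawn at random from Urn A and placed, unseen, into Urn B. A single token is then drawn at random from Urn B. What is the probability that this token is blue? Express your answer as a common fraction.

12/35

Condition on how many of the transferred tokens are blue (from Urn A: 5 blue of 7; then Urn B has 15 total).
  1 blue: C(5,1)C(2,2)/C(7,3) = 1/7; then P = 4/15
  2 blue: C(5,2)C(2,1)/C(7,3) = 4/7; then P = 5/15
  3 blue: C(5,3)C(2,0)/C(7,3) = 2/7; then P = 6/15
P(blue from Urn B) = 12/35 ≈ 0.3429.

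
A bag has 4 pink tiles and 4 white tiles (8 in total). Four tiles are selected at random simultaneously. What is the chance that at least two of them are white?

Sum the hypergeometric tail for j = 2,…,4 white tiles.
Favorable = C(4,2)·C(4,2) + C(4,3)·C(4,1) + C(4,4)·C(4,0) = 53; total = C(8,4) = 70.
P = 53/70 = 53/70 ≈ 0.7571.

53/70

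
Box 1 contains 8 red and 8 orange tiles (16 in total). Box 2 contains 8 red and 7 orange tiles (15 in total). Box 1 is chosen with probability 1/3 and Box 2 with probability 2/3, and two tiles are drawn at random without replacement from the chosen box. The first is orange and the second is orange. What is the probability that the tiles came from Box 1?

7/19

P(E | Box 1) = 7/30; P(E | Box 2) = 1/5.
P(E) = 1/3·7/30 + 2/3·1/5 = 19/90.
By Bayes' rule, P(Box 1 | E) = 7/90 / 19/90 = 7/19 ≈ 0.3684.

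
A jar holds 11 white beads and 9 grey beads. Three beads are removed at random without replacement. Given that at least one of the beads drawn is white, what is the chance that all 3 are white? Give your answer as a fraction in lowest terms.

P(all 3 white) = C(11,3)/C(20,3) = 11/76; P(at least one white) = 1 − C(9,3)/C(20,3) = 88/95.
Since 'all 3 white' ⊆ 'at least one white', P(all 3 | at least one) = 11/76 / 88/95 = 5/32 ≈ 0.1562.

5/32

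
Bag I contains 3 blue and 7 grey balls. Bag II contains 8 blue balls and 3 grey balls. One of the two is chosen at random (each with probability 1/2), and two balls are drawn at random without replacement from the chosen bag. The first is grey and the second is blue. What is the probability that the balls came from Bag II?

P(E | Bag I) = 7/30; P(E | Bag II) = 12/55.
P(E) = 1/2·7/30 + 1/2·12/55 = 149/660.
By Bayes' rule, P(Bag II | E) = 6/55 / 149/660 = 72/149 ≈ 0.4832.

72/149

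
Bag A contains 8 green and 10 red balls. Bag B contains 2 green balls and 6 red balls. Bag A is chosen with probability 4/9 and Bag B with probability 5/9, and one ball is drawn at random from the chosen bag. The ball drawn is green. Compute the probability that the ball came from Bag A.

P(green | Bag A) = 4/9; P(green | Bag B) = 1/4.
P(green) = 4/9·4/9 + 5/9·1/4 = 109/324.
By Bayes' rule, P(Bag A | green) = 16/81 / 109/324 = 64/109 ≈ 0.5872.

64/109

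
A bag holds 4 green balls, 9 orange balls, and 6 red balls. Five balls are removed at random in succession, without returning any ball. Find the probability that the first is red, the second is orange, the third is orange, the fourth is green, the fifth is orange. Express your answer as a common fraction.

Multiply the conditional probability of each draw in order, without replacement, so each draw removes one from its color and from the total.
P = (6/19) · (9/18) · (8/17) · (4/16) · (7/15) = 14/1615 ≈ 0.0087.

14/1615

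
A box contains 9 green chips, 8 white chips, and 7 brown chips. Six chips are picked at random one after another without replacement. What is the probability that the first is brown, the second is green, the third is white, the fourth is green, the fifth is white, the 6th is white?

Multiply the conditional probability of each draw in order, without replacement, so each draw removes one from its color and from the total.
P = (7/24) · (9/23) · (8/22) · (8/21) · (7/20) · (6/19) = 42/24035 ≈ 0.0017.

42/24035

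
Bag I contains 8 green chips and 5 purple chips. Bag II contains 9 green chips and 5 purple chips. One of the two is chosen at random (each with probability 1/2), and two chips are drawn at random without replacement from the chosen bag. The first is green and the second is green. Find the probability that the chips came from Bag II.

54/103

P(E | Bag I) = 14/39; P(E | Bag II) = 36/91.
P(E) = 1/2·14/39 + 1/2·36/91 = 103/273.
By Bayes' rule, P(Bag II | E) = 18/91 / 103/273 = 54/103 ≈ 0.5243.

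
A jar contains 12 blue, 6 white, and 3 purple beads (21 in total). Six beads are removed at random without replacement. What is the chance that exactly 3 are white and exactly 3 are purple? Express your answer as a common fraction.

Unordered draws without replacement: count favorable combinations over C(21,6).
Favorable = C(12,0) · C(6,3) · C(3,3) = 20; total = C(21,6) = 54264.
P = 20/54264 = 5/13566 ≈ 0.0004.

5/13566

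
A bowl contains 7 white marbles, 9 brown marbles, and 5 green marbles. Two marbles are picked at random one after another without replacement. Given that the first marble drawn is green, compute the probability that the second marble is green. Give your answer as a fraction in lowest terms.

1/5

After removing 1 green, the bowl has 4 green out of 20 remaining.
P(second is green | given) = 4/20 = 1/5 ≈ 0.2000.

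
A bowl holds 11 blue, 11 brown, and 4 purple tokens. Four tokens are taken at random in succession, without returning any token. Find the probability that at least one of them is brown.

Use the complement: P(at least one brown) = 1 − P(no brown).
P(none) = C(15,4)/C(26,4) = 1365/14950.
So P = 1 − 1365/14950 = 209/230 ≈ 0.9087.

209/230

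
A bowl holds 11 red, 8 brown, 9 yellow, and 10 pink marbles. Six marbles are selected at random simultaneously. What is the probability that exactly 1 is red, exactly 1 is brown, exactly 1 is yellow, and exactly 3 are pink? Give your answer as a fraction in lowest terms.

Unordered draws without replacement: count favorable combinations over C(38,6).
Favorable = C(11,1) · C(8,1) · C(9,1) · C(10,3) = 95040; total = C(38,6) = 2760681.
P = 95040/2760681 = 2880/83657 ≈ 0.0344.

2880/83657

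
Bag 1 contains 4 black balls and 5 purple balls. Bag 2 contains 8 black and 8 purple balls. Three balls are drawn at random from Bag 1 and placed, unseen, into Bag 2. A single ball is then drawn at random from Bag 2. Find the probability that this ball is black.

28/57

Condition on how many of the transferred balls are black (from Bag 1: 4 black of 9; then Bag 2 has 19 total).
  0 black: C(4,0)C(5,3)/C(9,3) = 5/42; then P = 8/19
  1 black: C(4,1)C(5,2)/C(9,3) = 10/21; then P = 9/19
  2 black: C(4,2)C(5,1)/C(9,3) = 5/14; then P = 10/19
  3 black: C(4,3)C(5,0)/C(9,3) = 1/21; then P = 11/19
P(black from Bag 2) = 28/57 ≈ 0.4912.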